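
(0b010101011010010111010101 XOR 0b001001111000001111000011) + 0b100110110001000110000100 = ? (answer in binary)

0b1000011010011011110011010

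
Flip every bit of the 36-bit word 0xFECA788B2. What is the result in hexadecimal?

0x01358774D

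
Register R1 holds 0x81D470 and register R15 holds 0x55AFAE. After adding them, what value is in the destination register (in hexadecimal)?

Add column by column in base 16, right to left:
  0+E = E
  7+A = 1 carry 1
  4+F+1 = 4 carry 1
  D+A+1 = 8 carry 1
  1+5+1 = 7
  8+5 = D

0xD7841E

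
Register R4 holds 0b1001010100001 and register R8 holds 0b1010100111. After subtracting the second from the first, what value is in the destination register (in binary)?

0b111111111010

Subtract column by column in base 2:
  1-1 → 0
  0-1 → 1 (borrow)
  0-1-1 → 0 (borrow)
  0-0-1 → 1 (borrow)
  0-0-1 → 1 (borrow)
  1-1-1 → 1 (borrow)
  0-0-1 → 1 (borrow)
  1-1-1 → 1 (borrow)
  0-0-1 → 1 (borrow)
  1-1-1 → 1 (borrow)
  0-0-1 → 1 (borrow)
  0-0-1 → 1 (borrow)
  1-0-1 → 0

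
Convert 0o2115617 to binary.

0b10001001101110001111

Each octal digit is 3 bits: 2=010 1=001 1=001 5=101 6=110 1=001 7=111.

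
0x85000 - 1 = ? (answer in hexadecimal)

0x84fff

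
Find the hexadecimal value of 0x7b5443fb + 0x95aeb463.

Add column by column in base 16, right to left:
  b+3 = e
  f+6 = 5 carry 1
  3+4+1 = 8
  4+b = f
  4+e = 2 carry 1
  5+a+1 = 0 carry 1
  b+5+1 = 1 carry 1
  7+9+1 = 1 carry 1
  final carry 1

0x11102f85e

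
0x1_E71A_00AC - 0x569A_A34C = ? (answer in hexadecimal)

0x1907F5D60

Subtract column by column in base 16:
  C-C → 0
  A-4 → 6
  0-3 → D (borrow)
  0-A-1 → 5 (borrow)
  A-A-1 → F (borrow)
  1-9-1 → 7 (borrow)
  7-6-1 → 0
  E-5 → 9
  1-0 → 1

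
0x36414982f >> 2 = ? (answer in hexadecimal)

0xd905260b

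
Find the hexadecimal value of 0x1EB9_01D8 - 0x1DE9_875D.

0xCF7A7B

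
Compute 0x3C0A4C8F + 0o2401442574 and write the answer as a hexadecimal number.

0x5010920B

0o2401442574 = 0x1406457C in hexadecimal.
Add column by column in base 16, right to left:
  F+C = B carry 1
  8+7+1 = 0 carry 1
  C+5+1 = 2 carry 1
  4+4+1 = 9
  A+6 = 0 carry 1
  0+0+1 = 1
  C+4 = 0 carry 1
  3+1+1 = 5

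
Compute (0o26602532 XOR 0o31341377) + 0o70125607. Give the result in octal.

0o107671454

First 0o26602532 XOR 0o31341377 = 0o17543645.
Add column by column in base 8, right to left:
  5+7 = 4 carry 1
  4+0+1 = 5
  6+6 = 4 carry 1
  3+5+1 = 1 carry 1
  4+2+1 = 7
  5+1 = 6
  7+0 = 7
  1+7 = 0 carry 1
  final carry 1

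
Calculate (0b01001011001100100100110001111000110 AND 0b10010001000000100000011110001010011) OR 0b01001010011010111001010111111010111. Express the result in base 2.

0b1001011011010111001010111111010111

0b01001011001100100100110001111000110 AND 0b10010001000000100000011110001010011 = 0b00000001000000100000010000001000010.
Then OR with 0b01001010011010111001010111111010111.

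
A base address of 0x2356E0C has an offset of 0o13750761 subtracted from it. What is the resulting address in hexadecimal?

0x2059C1B

0o13750761 = 0x2FD1F1 in hexadecimal.
Subtract column by column in base 16:
  C-1 → B
  0-F → 1 (borrow)
  E-1-1 → C
  6-D → 9 (borrow)
  5-F-1 → 5 (borrow)
  3-2-1 → 0
  2-0 → 2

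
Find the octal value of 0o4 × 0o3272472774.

0o15352353760

Multiply each base-8 digit by 4, carrying:
  4×4 = 16 → write 0 carry 2
  7×4+2 = 30 → write 6 carry 3
  7×4+3 = 31 → write 7 carry 3
  2×4+3 = 11 → write 3 carry 1
  7×4+1 = 29 → write 5 carry 3
  4×4+3 = 19 → write 3 carry 2
  2×4+2 = 10 → write 2 carry 1
  7×4+1 = 29 → write 5 carry 3
  2×4+3 = 11 → write 3 carry 1
  3×4+1 = 13 → write 5 carry 1
  remaining carry: 1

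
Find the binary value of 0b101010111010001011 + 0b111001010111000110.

0b1100100010001010001

Add column by column in base 2, right to left:
  1+0 = 1
  1+1 = 0 carry 1
  0+1+1 = 0 carry 1
  1+0+1 = 0 carry 1
  0+0+1 = 1
  0+0 = 0
  0+1 = 1
  1+1 = 0 carry 1
  0+1+1 = 0 carry 1
  1+0+1 = 0 carry 1
  1+1+1 = 1 carry 1
  1+0+1 = 0 carry 1
  0+1+1 = 0 carry 1
  1+0+1 = 0 carry 1
  0+0+1 = 1
  1+1 = 0 carry 1
  0+1+1 = 0 carry 1
  1+1+1 = 1 carry 1
  final carry 1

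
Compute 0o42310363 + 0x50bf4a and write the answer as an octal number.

0x50bf4a = 0o24137512 in octal.
Add column by column in base 8, right to left:
  3+2 = 5
  6+1 = 7
  3+5 = 0 carry 1
  0+7+1 = 0 carry 1
  1+3+1 = 5
  3+1 = 4
  2+4 = 6
  4+2 = 6

0o66450075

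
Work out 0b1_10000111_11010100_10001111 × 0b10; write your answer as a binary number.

0b11000011111010100100011110

Multiply each base-2 digit by 2, carrying:
  1×2 = 2 → write 0 carry 1
  1×2+1 = 3 → write 1 carry 1
  1×2+1 = 3 → write 1 carry 1
  1×2+1 = 3 → write 1 carry 1
  0×2+1 = 1 → write 1
  0×2 = 0 → write 0
  0×2 = 0 → write 0
  1×2 = 2 → write 0 carry 1
  0×2+1 = 1 → write 1
  0×2 = 0 → write 0
  1×2 = 2 → write 0 carry 1
  0×2+1 = 1 → write 1
  1×2 = 2 → write 0 carry 1
  0×2+1 = 1 → write 1
  1×2 = 2 → write 0 carry 1
  1×2+1 = 3 → write 1 carry 1
  1×2+1 = 3 → write 1 carry 1
  1×2+1 = 3 → write 1 carry 1
  1×2+1 = 3 → write 1 carry 1
  0×2+1 = 1 → write 1
  0×2 = 0 → write 0
  0×2 = 0 → write 0
  0×2 = 0 → write 0
  1×2 = 2 → write 0 carry 1
  1×2+1 = 3 → write 1 carry 1
  remaining carry: 1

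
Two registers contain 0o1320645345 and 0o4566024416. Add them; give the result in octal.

Add column by column in base 8, right to left:
  5+6 = 3 carry 1
  4+1+1 = 6
  3+4 = 7
  5+4 = 1 carry 1
  4+2+1 = 7
  6+0 = 6
  0+6 = 6
  2+6 = 0 carry 1
  3+5+1 = 1 carry 1
  1+4+1 = 6

0o6106671763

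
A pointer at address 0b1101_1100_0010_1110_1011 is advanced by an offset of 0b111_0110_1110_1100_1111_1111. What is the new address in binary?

Add column by column in base 2, right to left:
  1+1 = 0 carry 1
  1+1+1 = 1 carry 1
  0+1+1 = 0 carry 1
  1+1+1 = 1 carry 1
  0+1+1 = 0 carry 1
  1+1+1 = 1 carry 1
  1+1+1 = 1 carry 1
  1+1+1 = 1 carry 1
  0+0+1 = 1
  1+0 = 1
  0+1 = 1
  0+1 = 1
  0+0 = 0
  0+1 = 1
  1+1 = 0 carry 1
  1+1+1 = 1 carry 1
  1+0+1 = 0 carry 1
  0+1+1 = 0 carry 1
  1+1+1 = 1 carry 1
  1+0+1 = 0 carry 1
  0+1+1 = 0 carry 1
  0+1+1 = 0 carry 1
  0+1+1 = 0 carry 1
  final carry 1

0b100001001010111111101010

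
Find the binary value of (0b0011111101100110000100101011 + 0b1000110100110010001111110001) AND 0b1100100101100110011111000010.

0b1100100000000000010100000000

Add column by column in base 2, right to left:
  1+1 = 0 carry 1
  1+0+1 = 0 carry 1
  0+0+1 = 1
  1+0 = 1
  0+1 = 1
  1+1 = 0 carry 1
  0+1+1 = 0 carry 1
  0+1+1 = 0 carry 1
  1+1+1 = 1 carry 1
  0+1+1 = 0 carry 1
  0+0+1 = 1
  0+0 = 0
  0+0 = 0
  1+1 = 0 carry 1
  1+0+1 = 0 carry 1
  0+0+1 = 1
  0+1 = 1
  1+1 = 0 carry 1
  1+0+1 = 0 carry 1
  0+0+1 = 1
  1+1 = 0 carry 1
  1+0+1 = 0 carry 1
  1+1+1 = 1 carry 1
  1+1+1 = 1 carry 1
  1+0+1 = 0 carry 1
  1+0+1 = 0 carry 1
  0+0+1 = 1
  0+1 = 1
Sum = 0b1100110010011000010100011100; now AND with 0b1100100101100110011111000010:
  1100110010011000010100011100
& 1100100101100110011111000010
= 1100100000000000010100000000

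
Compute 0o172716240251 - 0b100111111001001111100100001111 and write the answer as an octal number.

0o165725043632

0b100111111001001111100100001111 = 0o4771174417 in octal.
Subtract column by column in base 8:
  1-7 → 2 (borrow)
  5-1-1 → 3
  2-4 → 6 (borrow)
  0-4-1 → 3 (borrow)
  4-7-1 → 4 (borrow)
  2-1-1 → 0
  6-1 → 5
  1-7 → 2 (borrow)
  7-7-1 → 7 (borrow)
  2-4-1 → 5 (borrow)
  7-0-1 → 6
  1-0 → 1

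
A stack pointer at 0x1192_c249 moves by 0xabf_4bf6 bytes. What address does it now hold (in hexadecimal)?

0x1c520e3f

Add column by column in base 16, right to left:
  9+6 = f
  4+f = 3 carry 1
  2+b+1 = e
  c+4 = 0 carry 1
  2+f+1 = 2 carry 1
  9+b+1 = 5 carry 1
  1+a+1 = c
  1+0 = 1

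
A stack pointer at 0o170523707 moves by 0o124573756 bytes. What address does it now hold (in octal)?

Add column by column in base 8, right to left:
  7+6 = 5 carry 1
  0+5+1 = 6
  7+7 = 6 carry 1
  3+3+1 = 7
  2+7 = 1 carry 1
  5+5+1 = 3 carry 1
  0+4+1 = 5
  7+2 = 1 carry 1
  1+1+1 = 3

0o315317665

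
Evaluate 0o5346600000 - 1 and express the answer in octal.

0o5346577777

The trailing 5 digits are 0, so subtracting 1 borrows through: they become 7 and the next digit up decrements.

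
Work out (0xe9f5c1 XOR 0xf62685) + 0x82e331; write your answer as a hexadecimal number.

0xa2b675

First 0xe9f5c1 XOR 0xf62685 = 0x1fd344.
Add column by column in base 16, right to left:
  4+1 = 5
  4+3 = 7
  3+3 = 6
  d+e = b carry 1
  f+2+1 = 2 carry 1
  1+8+1 = a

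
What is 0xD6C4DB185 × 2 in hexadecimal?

Multiply each base-16 digit by 2, carrying:
  5×2 = 10 → write A
  8×2 = 16 → write 0 carry 1
  1×2+1 = 3 → write 3
  B×2 = 22 → write 6 carry 1
  D×2+1 = 27 → write B carry 1
  4×2+1 = 9 → write 9
  C×2 = 24 → write 8 carry 1
  6×2+1 = 13 → write D
  D×2 = 26 → write A carry 1
  remaining carry: 1

0x1AD89B630A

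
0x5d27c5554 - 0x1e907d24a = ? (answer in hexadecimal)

Subtract column by column in base 16:
  4-a → a (borrow)
  5-4-1 → 0
  5-2 → 3
  5-d → 8 (borrow)
  c-7-1 → 4
  7-0 → 7
  2-9 → 9 (borrow)
  d-e-1 → e (borrow)
  5-1-1 → 3

0x3e974830a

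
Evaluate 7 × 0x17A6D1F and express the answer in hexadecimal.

0xA58FBD9

Multiply each base-16 digit by 7, carrying:
  F×7 = 105 → write 9 carry 6
  1×7+6 = 13 → write D
  D×7 = 91 → write B carry 5
  6×7+5 = 47 → write F carry 2
  A×7+2 = 72 → write 8 carry 4
  7×7+4 = 53 → write 5 carry 3
  1×7+3 = 10 → write A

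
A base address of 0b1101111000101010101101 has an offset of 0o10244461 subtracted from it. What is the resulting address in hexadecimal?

0b1101111000101010101101 = 0x378aad in hexadecimal.
0o10244461 = 0x214931 in hexadecimal.
Subtract column by column in base 16:
  d-1 → c
  a-3 → 7
  a-9 → 1
  8-4 → 4
  7-1 → 6
  3-2 → 1

0x16417c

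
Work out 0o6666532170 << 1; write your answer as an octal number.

0o15555264360

1 bits is not a whole number of base-8 digits; in binary: 110110110110101011010001111000 << 1 = 1101101101101010110100011110000.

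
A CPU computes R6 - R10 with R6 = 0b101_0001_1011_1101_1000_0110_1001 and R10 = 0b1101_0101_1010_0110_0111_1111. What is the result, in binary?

0b100010001100011000111101010

Subtract column by column in base 2:
  1-1 → 0
  0-1 → 1 (borrow)
  0-1-1 → 0 (borrow)
  1-1-1 → 1 (borrow)
  0-1-1 → 0 (borrow)
  1-1-1 → 1 (borrow)
  1-1-1 → 1 (borrow)
  0-0-1 → 1 (borrow)
  0-0-1 → 1 (borrow)
  0-1-1 → 0 (borrow)
  0-1-1 → 0 (borrow)
  1-0-1 → 0
  1-0 → 1
  0-1 → 1 (borrow)
  1-0-1 → 0
  1-1 → 0
  1-1 → 0
  1-0 → 1
  0-1 → 1 (borrow)
  1-0-1 → 0
  1-1 → 0
  0-0 → 0
  0-1 → 1 (borrow)
  0-1-1 → 0 (borrow)
  1-0-1 → 0
  0-0 → 0
  1-0 → 1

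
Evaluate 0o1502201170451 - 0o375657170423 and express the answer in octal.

Subtract column by column in base 8:
  1-3 → 6 (borrow)
  5-2-1 → 2
  4-4 → 0
  0-0 → 0
  7-7 → 0
  1-1 → 0
  1-7 → 2 (borrow)
  0-5-1 → 2 (borrow)
  2-6-1 → 3 (borrow)
  2-5-1 → 4 (borrow)
  0-7-1 → 0 (borrow)
  5-3-1 → 1
  1-0 → 1

0o1104322000026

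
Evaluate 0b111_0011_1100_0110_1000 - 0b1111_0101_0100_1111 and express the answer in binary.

Subtract column by column in base 2:
  0-1 → 1 (borrow)
  0-1-1 → 0 (borrow)
  0-1-1 → 0 (borrow)
  1-1-1 → 1 (borrow)
  0-0-1 → 1 (borrow)
  1-0-1 → 0
  1-1 → 0
  0-0 → 0
  0-1 → 1 (borrow)
  0-0-1 → 1 (borrow)
  1-1-1 → 1 (borrow)
  1-0-1 → 0
  1-1 → 0
  1-1 → 0
  0-1 → 1 (borrow)
  0-1-1 → 0 (borrow)
  1-0-1 → 0
  1-0 → 1
  1-0 → 1

0b1100100011100011001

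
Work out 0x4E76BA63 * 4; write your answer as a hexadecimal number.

Multiply each base-16 digit by 4, carrying:
  3×4 = 12 → write C
  6×4 = 24 → write 8 carry 1
  A×4+1 = 41 → write 9 carry 2
  B×4+2 = 46 → write E carry 2
  6×4+2 = 26 → write A carry 1
  7×4+1 = 29 → write D carry 1
  E×4+1 = 57 → write 9 carry 3
  4×4+3 = 19 → write 3 carry 1
  remaining carry: 1

0x139DAE98C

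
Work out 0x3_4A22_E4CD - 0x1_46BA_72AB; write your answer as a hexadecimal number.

0x203687222

Subtract column by column in base 16:
  D-B → 2
  C-A → 2
  4-2 → 2
  E-7 → 7
  2-A → 8 (borrow)
  2-B-1 → 6 (borrow)
  A-6-1 → 3
  4-4 → 0
  3-1 → 2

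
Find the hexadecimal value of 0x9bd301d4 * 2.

0x137a603a8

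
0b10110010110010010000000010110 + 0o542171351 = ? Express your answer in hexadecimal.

0b10110010110010010000000010110 = 0x16592016 in hexadecimal.
0o542171351 = 0x588F2E9 in hexadecimal.
Add column by column in base 16, right to left:
  6+9 = F
  1+E = F
  0+2 = 2
  2+F = 1 carry 1
  9+8+1 = 2 carry 1
  5+8+1 = E
  6+5 = B
  1+0 = 1

0x1BE212FF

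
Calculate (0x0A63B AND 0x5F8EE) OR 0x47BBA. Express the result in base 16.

0x0A63B AND 0x5F8EE = 0x0A02A.
Then OR with 0x47BBA.

0x4FBBA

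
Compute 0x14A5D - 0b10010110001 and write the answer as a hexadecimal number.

0x145AC

0b10010110001 = 0x4B1 in hexadecimal.
Subtract column by column in base 16:
  D-1 → C
  5-B → A (borrow)
  A-4-1 → 5
  4-0 → 4
  1-0 → 1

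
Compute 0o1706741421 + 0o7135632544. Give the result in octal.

0o11044574165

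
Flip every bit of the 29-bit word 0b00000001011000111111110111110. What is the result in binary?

0b11111110100111000000001000001

Invert each bit: 00000001011000111111110111110 → 11111110100111000000001000001.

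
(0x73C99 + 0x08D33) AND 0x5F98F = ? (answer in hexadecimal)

0x5C98C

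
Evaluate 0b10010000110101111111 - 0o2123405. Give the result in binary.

0o2123405 = 0b10001010011100000101 in binary.
Subtract column by column in base 2:
  1-1 → 0
  1-0 → 1
  1-1 → 0
  1-0 → 1
  1-0 → 1
  1-0 → 1
  1-0 → 1
  0-0 → 0
  1-1 → 0
  0-1 → 1 (borrow)
  1-1-1 → 1 (borrow)
  1-0-1 → 0
  0-0 → 0
  0-1 → 1 (borrow)
  0-0-1 → 1 (borrow)
  0-1-1 → 0 (borrow)
  1-0-1 → 0
  0-0 → 0
  0-0 → 0
  1-1 → 0

0b110011001111010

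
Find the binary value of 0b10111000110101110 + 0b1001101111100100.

0b100000110110010010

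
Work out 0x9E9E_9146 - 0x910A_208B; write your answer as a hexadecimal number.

0xD9470BB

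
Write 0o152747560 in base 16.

0x1abcf70

Each octal digit is 3 bits: 1=001 5=101 2=010 7=111 4=100 7=111 5=101 6=110 0=000.
Group the bits into nibbles: 0001 1010 1011 1100 1111 0111 0000 → 1abcf70.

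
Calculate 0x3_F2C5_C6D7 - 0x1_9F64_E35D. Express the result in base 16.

0x25360E37A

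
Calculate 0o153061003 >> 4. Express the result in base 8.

0o6543040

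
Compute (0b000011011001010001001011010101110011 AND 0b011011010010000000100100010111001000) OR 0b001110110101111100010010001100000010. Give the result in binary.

0b000011011001010001001011010101110011 AND 0b011011010010000000100100010111001000 = 0b000011010000000000000000010101000000.
Then OR with 0b001110110101111100010010001100000010.

0b1111110101111100010010011101000010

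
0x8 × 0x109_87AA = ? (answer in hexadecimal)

0x84C3D50

Multiply each base-16 digit by 8, carrying:
  A×8 = 80 → write 0 carry 5
  A×8+5 = 85 → write 5 carry 5
  7×8+5 = 61 → write D carry 3
  8×8+3 = 67 → write 3 carry 4
  9×8+4 = 76 → write C carry 4
  0×8+4 = 4 → write 4
  1×8 = 8 → write 8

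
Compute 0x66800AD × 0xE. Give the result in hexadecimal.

Multiply each base-16 digit by 14, carrying:
  D×14 = 182 → write 6 carry 11
  A×14+11 = 151 → write 7 carry 9
  0×14+9 = 9 → write 9
  0×14 = 0 → write 0
  8×14 = 112 → write 0 carry 7
  6×14+7 = 91 → write B carry 5
  6×14+5 = 89 → write 9 carry 5
  remaining carry: 5

0x59B00976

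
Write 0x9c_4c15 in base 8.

0o47046025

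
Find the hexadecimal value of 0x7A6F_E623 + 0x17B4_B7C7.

0x92249DEA

Add column by column in base 16, right to left:
  3+7 = A
  2+C = E
  6+7 = D
  E+B = 9 carry 1
  F+4+1 = 4 carry 1
  6+B+1 = 2 carry 1
  A+7+1 = 2 carry 1
  7+1+1 = 9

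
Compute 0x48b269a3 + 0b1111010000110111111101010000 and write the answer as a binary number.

0x48b269a3 = 0b1001000101100100110100110100011 in binary.
Add column by column in base 2, right to left:
  1+0 = 1
  1+0 = 1
  0+0 = 0
  0+0 = 0
  0+1 = 1
  1+0 = 1
  0+1 = 1
  1+0 = 1
  1+1 = 0 carry 1
  0+1+1 = 0 carry 1
  0+1+1 = 0 carry 1
  1+1+1 = 1 carry 1
  0+1+1 = 0 carry 1
  1+1+1 = 1 carry 1
  1+1+1 = 1 carry 1
  0+0+1 = 1
  0+1 = 1
  1+1 = 0 carry 1
  0+0+1 = 1
  0+0 = 0
  1+0 = 1
  1+0 = 1
  0+1 = 1
  1+0 = 1
  0+1 = 1
  0+1 = 1
  0+1 = 1
  1+1 = 0 carry 1
  0+0+1 = 1
  0+0 = 0
  1+0 = 1

0b1010111111101011110100011110011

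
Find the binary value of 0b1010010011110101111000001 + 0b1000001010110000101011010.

0b10010011110100110100011011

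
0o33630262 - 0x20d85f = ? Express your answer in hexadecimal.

0o33630262 = 0x6f30b2 in hexadecimal.
Subtract column by column in base 16:
  2-f → 3 (borrow)
  b-5-1 → 5
  0-8 → 8 (borrow)
  3-d-1 → 5 (borrow)
  f-0-1 → e
  6-2 → 4

0x4e5853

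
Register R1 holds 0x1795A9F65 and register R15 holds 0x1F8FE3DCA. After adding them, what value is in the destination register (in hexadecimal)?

0x37258DD2F

Add column by column in base 16, right to left:
  5+A = F
  6+C = 2 carry 1
  F+D+1 = D carry 1
  9+3+1 = D
  A+E = 8 carry 1
  5+F+1 = 5 carry 1
  9+8+1 = 2 carry 1
  7+F+1 = 7 carry 1
  1+1+1 = 3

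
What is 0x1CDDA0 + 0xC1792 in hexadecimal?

Add column by column in base 16, right to left:
  0+2 = 2
  A+9 = 3 carry 1
  D+7+1 = 5 carry 1
  D+1+1 = F
  C+C = 8 carry 1
  1+0+1 = 2

0x28F532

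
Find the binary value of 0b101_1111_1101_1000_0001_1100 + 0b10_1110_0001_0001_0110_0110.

0b100011011110100110000010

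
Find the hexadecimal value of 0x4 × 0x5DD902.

Multiply each base-16 digit by 4, carrying:
  2×4 = 8 → write 8
  0×4 = 0 → write 0
  9×4 = 36 → write 4 carry 2
  D×4+2 = 54 → write 6 carry 3
  D×4+3 = 55 → write 7 carry 3
  5×4+3 = 23 → write 7 carry 1
  remaining carry: 1

0x1776408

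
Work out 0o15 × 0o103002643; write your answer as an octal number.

Multiply each base-8 digit by 13, carrying:
  3×13 = 39 → write 7 carry 4
  4×13+4 = 56 → write 0 carry 7
  6×13+7 = 85 → write 5 carry 10
  2×13+10 = 36 → write 4 carry 4
  0×13+4 = 4 → write 4
  0×13 = 0 → write 0
  3×13 = 39 → write 7 carry 4
  0×13+4 = 4 → write 4
  1×13 = 13 → write 5 carry 1
  remaining carry: 1

0o1547044507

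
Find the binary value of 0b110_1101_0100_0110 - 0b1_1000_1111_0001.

0b101010001010101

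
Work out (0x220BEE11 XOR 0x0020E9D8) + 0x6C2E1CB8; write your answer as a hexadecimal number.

0x8E592481

First 0x220BEE11 XOR 0x0020E9D8 = 0x222B07C9.
Add column by column in base 16, right to left:
  9+8 = 1 carry 1
  C+B+1 = 8 carry 1
  7+C+1 = 4 carry 1
  0+1+1 = 2
  B+E = 9 carry 1
  2+2+1 = 5
  2+C = E
  2+6 = 8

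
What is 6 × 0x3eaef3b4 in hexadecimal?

0x17819b638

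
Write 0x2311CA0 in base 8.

Expand each hex digit to 4 bits: 2=0010 3=0011 1=0001 1=0001 C=1100 A=1010 0=0000.
Group the bits in threes: 010 001 100 010 001 110 010 100 000 → 214216240.

0o214216240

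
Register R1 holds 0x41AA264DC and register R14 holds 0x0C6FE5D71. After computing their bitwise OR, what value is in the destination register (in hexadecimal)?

0x4DEFE7DFD

OR each hex digit independently (no carries):
  4|0=4, 1|C=D, A|6=E, A|F=F, 2|E=E, 6|5=7, 4|D=D, D|7=F, C|1=D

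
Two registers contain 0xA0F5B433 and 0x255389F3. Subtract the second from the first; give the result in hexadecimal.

Subtract column by column in base 16:
  3-3 → 0
  3-F → 4 (borrow)
  4-9-1 → A (borrow)
  B-8-1 → 2
  5-3 → 2
  F-5 → A
  0-5 → B (borrow)
  A-2-1 → 7

0x7BA22A40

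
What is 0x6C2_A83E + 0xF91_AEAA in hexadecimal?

0x165456E8

Add column by column in base 16, right to left:
  E+A = 8 carry 1
  3+A+1 = E
  8+E = 6 carry 1
  A+A+1 = 5 carry 1
  2+1+1 = 4
  C+9 = 5 carry 1
  6+F+1 = 6 carry 1
  final carry 1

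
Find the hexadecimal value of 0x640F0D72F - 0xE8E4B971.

Subtract column by column in base 16:
  F-1 → E
  2-7 → B (borrow)
  7-9-1 → D (borrow)
  D-B-1 → 1
  0-4 → C (borrow)
  F-E-1 → 0
  0-8 → 8 (borrow)
  4-E-1 → 5 (borrow)
  6-0-1 → 5

0x5580C1DBE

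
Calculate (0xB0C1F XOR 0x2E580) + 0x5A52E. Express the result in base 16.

0xF8ECD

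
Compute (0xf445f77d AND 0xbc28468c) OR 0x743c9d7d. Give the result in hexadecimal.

0xf445f77d AND 0xbc28468c = 0xb400460c.
Then OR with 0x743c9d7d.

0xf43cdf7d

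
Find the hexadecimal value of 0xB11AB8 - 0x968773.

Subtract column by column in base 16:
  8-3 → 5
  B-7 → 4
  A-7 → 3
  1-8 → 9 (borrow)
  1-6-1 → A (borrow)
  B-9-1 → 1

0x1A9345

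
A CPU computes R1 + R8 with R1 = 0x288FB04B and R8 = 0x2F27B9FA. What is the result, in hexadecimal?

Add column by column in base 16, right to left:
  B+A = 5 carry 1
  4+F+1 = 4 carry 1
  0+9+1 = A
  B+B = 6 carry 1
  F+7+1 = 7 carry 1
  8+2+1 = B
  8+F = 7 carry 1
  2+2+1 = 5

0x57B76A45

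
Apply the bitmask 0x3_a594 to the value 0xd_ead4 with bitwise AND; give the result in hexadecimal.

AND each hex digit independently (no carries):
  d&3=1, e&a=a, a&5=0, d&9=9, 4&4=4

0x1a094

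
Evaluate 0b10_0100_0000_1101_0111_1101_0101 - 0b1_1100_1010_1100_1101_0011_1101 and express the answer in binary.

Subtract column by column in base 2:
  1-1 → 0
  0-0 → 0
  1-1 → 0
  0-1 → 1 (borrow)
  1-1-1 → 1 (borrow)
  0-1-1 → 0 (borrow)
  1-0-1 → 0
  1-0 → 1
  1-1 → 0
  1-0 → 1
  1-1 → 0
  0-1 → 1 (borrow)
  1-0-1 → 0
  0-0 → 0
  1-1 → 0
  1-1 → 0
  0-0 → 0
  0-1 → 1 (borrow)
  0-0-1 → 1 (borrow)
  0-1-1 → 0 (borrow)
  0-0-1 → 1 (borrow)
  0-0-1 → 1 (borrow)
  1-1-1 → 1 (borrow)
  0-1-1 → 0 (borrow)
  0-1-1 → 0 (borrow)
  1-0-1 → 0

0b11101100000101010011000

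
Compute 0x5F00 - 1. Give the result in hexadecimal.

The trailing 2 digits are 0, so subtracting 1 borrows through: they become F and the next digit up decrements.

0x5EFF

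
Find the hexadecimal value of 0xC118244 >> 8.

Shifting right by 8 bits = 2 hex digits: drop the last 2.

0xC1182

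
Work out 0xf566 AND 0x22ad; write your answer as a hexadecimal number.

AND each hex digit independently (no carries):
  f&2=2, 5&2=0, 6&a=2, 6&d=4

0x2024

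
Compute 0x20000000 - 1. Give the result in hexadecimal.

The trailing 7 digits are 0, so subtracting 1 borrows through: they become F and the next digit up decrements.

0x1FFFFFFF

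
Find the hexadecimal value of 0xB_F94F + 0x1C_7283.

Add column by column in base 16, right to left:
  F+3 = 2 carry 1
  4+8+1 = D
  9+2 = B
  F+7 = 6 carry 1
  B+C+1 = 8 carry 1
  0+1+1 = 2

0x286BD2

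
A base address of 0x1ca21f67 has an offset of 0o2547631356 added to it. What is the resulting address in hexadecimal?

0x32415255

0o2547631356 = 0x159f32ee in hexadecimal.
Add column by column in base 16, right to left:
  7+e = 5 carry 1
  6+e+1 = 5 carry 1
  f+2+1 = 2 carry 1
  1+3+1 = 5
  2+f = 1 carry 1
  a+9+1 = 4 carry 1
  c+5+1 = 2 carry 1
  1+1+1 = 3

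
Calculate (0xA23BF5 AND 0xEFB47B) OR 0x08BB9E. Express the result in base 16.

0xA23BF5 AND 0xEFB47B = 0xA23071.
Then OR with 0x08BB9E.

0xAABBFF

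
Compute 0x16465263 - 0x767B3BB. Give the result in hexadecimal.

Subtract column by column in base 16:
  3-B → 8 (borrow)
  6-B-1 → A (borrow)
  2-3-1 → E (borrow)
  5-B-1 → 9 (borrow)
  6-7-1 → E (borrow)
  4-6-1 → D (borrow)
  6-7-1 → E (borrow)
  1-0-1 → 0

0xEDE9EA8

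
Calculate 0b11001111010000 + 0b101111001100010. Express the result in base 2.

0b1001001000110010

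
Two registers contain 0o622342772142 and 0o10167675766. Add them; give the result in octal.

0o632532670130

Add column by column in base 8, right to left:
  2+6 = 0 carry 1
  4+6+1 = 3 carry 1
  1+7+1 = 1 carry 1
  2+5+1 = 0 carry 1
  7+7+1 = 7 carry 1
  7+6+1 = 6 carry 1
  2+7+1 = 2 carry 1
  4+6+1 = 3 carry 1
  3+1+1 = 5
  2+0 = 2
  2+1 = 3
  6+0 = 6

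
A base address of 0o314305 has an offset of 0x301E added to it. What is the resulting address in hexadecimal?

0x1C8E3

0o314305 = 0x198C5 in hexadecimal.
Add column by column in base 16, right to left:
  5+E = 3 carry 1
  C+1+1 = E
  8+0 = 8
  9+3 = C
  1+0 = 1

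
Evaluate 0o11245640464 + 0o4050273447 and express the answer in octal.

0o15316134133

Add column by column in base 8, right to left:
  4+7 = 3 carry 1
  6+4+1 = 3 carry 1
  4+4+1 = 1 carry 1
  0+3+1 = 4
  4+7 = 3 carry 1
  6+2+1 = 1 carry 1
  5+0+1 = 6
  4+5 = 1 carry 1
  2+0+1 = 3
  1+4 = 5
  1+0 = 1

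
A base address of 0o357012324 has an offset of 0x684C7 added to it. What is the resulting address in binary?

0b11110000101001100110011011

0o357012324 = 0b11101111000001010011010100 in binary.
0x684C7 = 0b1101000010011000111 in binary.
Add column by column in base 2, right to left:
  0+1 = 1
  0+1 = 1
  1+1 = 0 carry 1
  0+0+1 = 1
  1+0 = 1
  0+0 = 0
  1+1 = 0 carry 1
  1+1+1 = 1 carry 1
  0+0+1 = 1
  0+0 = 0
  1+1 = 0 carry 1
  0+0+1 = 1
  1+0 = 1
  0+0 = 0
  0+0 = 0
  0+1 = 1
  0+0 = 0
  0+1 = 1
  1+1 = 0 carry 1
  1+0+1 = 0 carry 1
  1+0+1 = 0 carry 1
  1+0+1 = 0 carry 1
  0+0+1 = 1
  1+0 = 1
  1+0 = 1
  1+0 = 1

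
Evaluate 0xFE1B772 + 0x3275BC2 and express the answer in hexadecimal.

Add column by column in base 16, right to left:
  2+2 = 4
  7+C = 3 carry 1
  7+B+1 = 3 carry 1
  B+5+1 = 1 carry 1
  1+7+1 = 9
  E+2 = 0 carry 1
  F+3+1 = 3 carry 1
  final carry 1

0x13091334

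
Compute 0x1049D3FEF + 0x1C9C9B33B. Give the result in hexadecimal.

0x2CE66F32A

Add column by column in base 16, right to left:
  F+B = A carry 1
  E+3+1 = 2 carry 1
  F+3+1 = 3 carry 1
  3+B+1 = F
  D+9 = 6 carry 1
  9+C+1 = 6 carry 1
  4+9+1 = E
  0+C = C
  1+1 = 2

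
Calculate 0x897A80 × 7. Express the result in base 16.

0x3C25980

Multiply each base-16 digit by 7, carrying:
  0×7 = 0 → write 0
  8×7 = 56 → write 8 carry 3
  A×7+3 = 73 → write 9 carry 4
  7×7+4 = 53 → write 5 carry 3
  9×7+3 = 66 → write 2 carry 4
  8×7+4 = 60 → write C carry 3
  remaining carry: 3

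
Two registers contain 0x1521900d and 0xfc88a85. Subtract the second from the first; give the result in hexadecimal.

0x5590588

Subtract column by column in base 16:
  d-5 → 8
  0-8 → 8 (borrow)
  0-a-1 → 5 (borrow)
  9-8-1 → 0
  1-8 → 9 (borrow)
  2-c-1 → 5 (borrow)
  5-f-1 → 5 (borrow)
  1-0-1 → 0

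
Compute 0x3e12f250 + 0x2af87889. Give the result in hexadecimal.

Add column by column in base 16, right to left:
  0+9 = 9
  5+8 = d
  2+8 = a
  f+7 = 6 carry 1
  2+8+1 = b
  1+f = 0 carry 1
  e+a+1 = 9 carry 1
  3+2+1 = 6

0x690b6ad9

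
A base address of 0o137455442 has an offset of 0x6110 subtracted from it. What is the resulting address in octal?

0x6110 = 0o60420 in octal.
Subtract column by column in base 8:
  2-0 → 2
  4-2 → 2
  4-4 → 0
  5-0 → 5
  5-6 → 7 (borrow)
  4-0-1 → 3
  7-0 → 7
  3-0 → 3
  1-0 → 1

0o137375022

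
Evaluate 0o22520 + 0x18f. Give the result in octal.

0o23337

0x18f = 0o617 in octal.
Add column by column in base 8, right to left:
  0+7 = 7
  2+1 = 3
  5+6 = 3 carry 1
  2+0+1 = 3
  2+0 = 2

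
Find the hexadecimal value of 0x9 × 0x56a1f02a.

0x30bb1717a

Multiply each base-16 digit by 9, carrying:
  a×9 = 90 → write a carry 5
  2×9+5 = 23 → write 7 carry 1
  0×9+1 = 1 → write 1
  f×9 = 135 → write 7 carry 8
  1×9+8 = 17 → write 1 carry 1
  a×9+1 = 91 → write b carry 5
  6×9+5 = 59 → write b carry 3
  5×9+3 = 48 → write 0 carry 3
  remaining carry: 3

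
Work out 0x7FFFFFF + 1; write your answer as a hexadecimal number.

0x8000000

The trailing 6 digits are F (max in base 16), so adding 1 cascades: they roll to 0 and the next digit up increments.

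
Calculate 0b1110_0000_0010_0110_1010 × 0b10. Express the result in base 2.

0b111000000010011010100

Multiply each base-2 digit by 2, carrying:
  0×2 = 0 → write 0
  1×2 = 2 → write 0 carry 1
  0×2+1 = 1 → write 1
  1×2 = 2 → write 0 carry 1
  0×2+1 = 1 → write 1
  1×2 = 2 → write 0 carry 1
  1×2+1 = 3 → write 1 carry 1
  0×2+1 = 1 → write 1
  0×2 = 0 → write 0
  1×2 = 2 → write 0 carry 1
  0×2+1 = 1 → write 1
  0×2 = 0 → write 0
  0×2 = 0 → write 0
  0×2 = 0 → write 0
  0×2 = 0 → write 0
  0×2 = 0 → write 0
  0×2 = 0 → write 0
  1×2 = 2 → write 0 carry 1
  1×2+1 = 3 → write 1 carry 1
  1×2+1 = 3 → write 1 carry 1
  remaining carry: 1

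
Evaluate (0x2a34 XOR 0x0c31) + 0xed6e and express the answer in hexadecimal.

First 0x2a34 XOR 0x0c31 = 0x2605.
Add column by column in base 16, right to left:
  5+e = 3 carry 1
  0+6+1 = 7
  6+d = 3 carry 1
  2+e+1 = 1 carry 1
  final carry 1

0x11373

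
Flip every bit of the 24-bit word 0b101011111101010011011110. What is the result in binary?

Invert each bit: 101011111101010011011110 → 010100000010101100100001.

0b010100000010101100100001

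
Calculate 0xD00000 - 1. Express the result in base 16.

The trailing 5 digits are 0, so subtracting 1 borrows through: they become F and the next digit up decrements.

0xCFFFFF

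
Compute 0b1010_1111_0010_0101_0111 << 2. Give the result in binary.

0b1010111100100101011100

Left shift by 2: append 2 zero bits.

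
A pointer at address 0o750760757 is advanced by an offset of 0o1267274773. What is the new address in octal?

0o2240255752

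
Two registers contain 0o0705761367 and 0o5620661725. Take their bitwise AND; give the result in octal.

AND each oct digit independently (no carries):
  0&5=0, 7&6=6, 0&2=0, 5&0=0, 7&6=6, 6&6=6, 1&1=1, 3&7=3, 6&2=2, 7&5=5

0o0600661325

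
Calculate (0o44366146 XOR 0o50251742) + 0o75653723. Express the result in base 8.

First 0o44366146 XOR 0o50251742 = 0o14137604.
Add column by column in base 8, right to left:
  4+3 = 7
  0+2 = 2
  6+7 = 5 carry 1
  7+3+1 = 3 carry 1
  3+5+1 = 1 carry 1
  1+6+1 = 0 carry 1
  4+5+1 = 2 carry 1
  1+7+1 = 1 carry 1
  final carry 1

0o112013527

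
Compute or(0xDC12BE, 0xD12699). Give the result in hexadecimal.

0xDD36BF

OR each hex digit independently (no carries):
  D|D=D, C|1=D, 1|2=3, 2|6=6, B|9=B, E|9=F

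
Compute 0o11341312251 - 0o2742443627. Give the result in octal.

0o6376646422

Subtract column by column in base 8:
  1-7 → 2 (borrow)
  5-2-1 → 2
  2-6 → 4 (borrow)
  2-3-1 → 6 (borrow)
  1-4-1 → 4 (borrow)
  3-4-1 → 6 (borrow)
  1-2-1 → 6 (borrow)
  4-4-1 → 7 (borrow)
  3-7-1 → 3 (borrow)
  1-2-1 → 6 (borrow)
  1-0-1 → 0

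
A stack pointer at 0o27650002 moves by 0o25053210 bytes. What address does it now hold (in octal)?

0o54723212

Add column by column in base 8, right to left:
  2+0 = 2
  0+1 = 1
  0+2 = 2
  0+3 = 3
  5+5 = 2 carry 1
  6+0+1 = 7
  7+5 = 4 carry 1
  2+2+1 = 5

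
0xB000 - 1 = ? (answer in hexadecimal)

The trailing 3 digits are 0, so subtracting 1 borrows through: they become F and the next digit up decrements.

0xAFFF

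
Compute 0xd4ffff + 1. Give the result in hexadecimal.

0xd50000

The trailing 4 digits are F (max in base 16), so adding 1 cascades: they roll to 0 and the next digit up increments.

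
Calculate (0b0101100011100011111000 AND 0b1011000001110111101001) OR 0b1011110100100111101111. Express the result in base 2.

0b1011110101100111101111

0b0101100011100011111000 AND 0b1011000001110111101001 = 0b0001000001100011101000.
Then OR with 0b1011110100100111101111.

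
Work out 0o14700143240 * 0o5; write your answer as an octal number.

Multiply each base-8 digit by 5, carrying:
  0×5 = 0 → write 0
  4×5 = 20 → write 4 carry 2
  2×5+2 = 12 → write 4 carry 1
  3×5+1 = 16 → write 0 carry 2
  4×5+2 = 22 → write 6 carry 2
  1×5+2 = 7 → write 7
  0×5 = 0 → write 0
  0×5 = 0 → write 0
  7×5 = 35 → write 3 carry 4
  4×5+4 = 24 → write 0 carry 3
  1×5+3 = 8 → write 0 carry 1
  remaining carry: 1

0o100300760440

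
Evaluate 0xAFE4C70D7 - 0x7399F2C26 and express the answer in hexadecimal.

0x3C4AD44B1

Subtract column by column in base 16:
  7-6 → 1
  D-2 → B
  0-C → 4 (borrow)
  7-2-1 → 4
  C-F → D (borrow)
  4-9-1 → A (borrow)
  E-9-1 → 4
  F-3 → C
  A-7 → 3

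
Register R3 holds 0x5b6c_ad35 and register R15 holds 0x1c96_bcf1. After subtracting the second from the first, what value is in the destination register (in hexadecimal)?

Subtract column by column in base 16:
  5-1 → 4
  3-f → 4 (borrow)
  d-c-1 → 0
  a-b → f (borrow)
  c-6-1 → 5
  6-9 → d (borrow)
  b-c-1 → e (borrow)
  5-1-1 → 3

0x3ed5f044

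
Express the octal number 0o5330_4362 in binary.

0b101011011000100011110010

Each octal digit is 3 bits: 5=101 3=011 3=011 0=000 4=100 3=011 6=110 2=010.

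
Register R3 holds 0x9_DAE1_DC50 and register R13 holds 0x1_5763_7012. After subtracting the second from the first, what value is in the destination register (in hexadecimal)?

0x8837E6C3E

Subtract column by column in base 16:
  0-2 → E (borrow)
  5-1-1 → 3
  C-0 → C
  D-7 → 6
  1-3 → E (borrow)
  E-6-1 → 7
  A-7 → 3
  D-5 → 8
  9-1 → 8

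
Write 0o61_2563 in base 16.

0x31573

Each octal digit is 3 bits: 6=110 1=001 2=010 5=101 6=110 3=011.
Group the bits into nibbles: 0011 0001 0101 0111 0011 → 31573.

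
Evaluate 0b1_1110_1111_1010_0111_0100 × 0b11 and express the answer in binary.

0b10111001110111101011100

Multiply each base-2 digit by 3, carrying:
  0×3 = 0 → write 0
  0×3 = 0 → write 0
  1×3 = 3 → write 1 carry 1
  0×3+1 = 1 → write 1
  1×3 = 3 → write 1 carry 1
  1×3+1 = 4 → write 0 carry 2
  1×3+2 = 5 → write 1 carry 2
  0×3+2 = 2 → write 0 carry 1
  0×3+1 = 1 → write 1
  1×3 = 3 → write 1 carry 1
  0×3+1 = 1 → write 1
  1×3 = 3 → write 1 carry 1
  1×3+1 = 4 → write 0 carry 2
  1×3+2 = 5 → write 1 carry 2
  1×3+2 = 5 → write 1 carry 2
  1×3+2 = 5 → write 1 carry 2
  0×3+2 = 2 → write 0 carry 1
  1×3+1 = 4 → write 0 carry 2
  1×3+2 = 5 → write 1 carry 2
  1×3+2 = 5 → write 1 carry 2
  1×3+2 = 5 → write 1 carry 2
  remaining carry: 10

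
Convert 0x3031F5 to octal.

0o14030765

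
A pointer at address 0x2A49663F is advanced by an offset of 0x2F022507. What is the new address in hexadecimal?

Add column by column in base 16, right to left:
  F+7 = 6 carry 1
  3+0+1 = 4
  6+5 = B
  6+2 = 8
  9+2 = B
  4+0 = 4
  A+F = 9 carry 1
  2+2+1 = 5

0x594B8B46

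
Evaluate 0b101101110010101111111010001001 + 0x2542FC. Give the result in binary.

0x2542FC = 0b1001010100001011111100 in binary.
Add column by column in base 2, right to left:
  1+0 = 1
  0+0 = 0
  0+1 = 1
  1+1 = 0 carry 1
  0+1+1 = 0 carry 1
  0+1+1 = 0 carry 1
  0+1+1 = 0 carry 1
  1+1+1 = 1 carry 1
  0+0+1 = 1
  1+1 = 0 carry 1
  1+0+1 = 0 carry 1
  1+0+1 = 0 carry 1
  1+0+1 = 0 carry 1
  1+0+1 = 0 carry 1
  1+1+1 = 1 carry 1
  1+0+1 = 0 carry 1
  0+1+1 = 0 carry 1
  1+0+1 = 0 carry 1
  0+1+1 = 0 carry 1
  1+0+1 = 0 carry 1
  0+0+1 = 1
  0+1 = 1
  1+0 = 1
  1+0 = 1
  1+0 = 1
  0+0 = 0
  1+0 = 1
  1+0 = 1
  0+0 = 0
  1+0 = 1

0b101101111100000100000110000101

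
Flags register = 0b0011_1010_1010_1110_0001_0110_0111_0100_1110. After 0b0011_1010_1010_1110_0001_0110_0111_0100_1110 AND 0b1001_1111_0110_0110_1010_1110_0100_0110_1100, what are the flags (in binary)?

AND bit by bit (1 only where both bits are 1):
  001110101010111000010110011101001110
& 100111110110011010101110010001101100
= 000110100010011000000110010001001100

0b000110100010011000000110010001001100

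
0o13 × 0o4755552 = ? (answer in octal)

Multiply each base-8 digit by 11, carrying:
  2×11 = 22 → write 6 carry 2
  5×11+2 = 57 → write 1 carry 7
  5×11+7 = 62 → write 6 carry 7
  5×11+7 = 62 → write 6 carry 7
  5×11+7 = 62 → write 6 carry 7
  7×11+7 = 84 → write 4 carry 10
  4×11+10 = 54 → write 6 carry 6
  remaining carry: 6

0o66466616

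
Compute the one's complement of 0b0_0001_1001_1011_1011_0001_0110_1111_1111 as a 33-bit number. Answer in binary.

0b111100110010001001110100100000000

Invert each bit: 000011001101110110001011011111111 → 111100110010001001110100100000000.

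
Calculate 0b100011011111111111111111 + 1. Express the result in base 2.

0b100011100000000000000000

The trailing 17 digits are 1 (max in base 2), so adding 1 cascades: they roll to 0 and the next digit up increments.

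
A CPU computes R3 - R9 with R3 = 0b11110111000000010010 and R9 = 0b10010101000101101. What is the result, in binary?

0b11100100010111100101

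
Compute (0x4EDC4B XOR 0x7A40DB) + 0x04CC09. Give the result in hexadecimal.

First 0x4EDC4B XOR 0x7A40DB = 0x349C90.
Add column by column in base 16, right to left:
  0+9 = 9
  9+0 = 9
  C+C = 8 carry 1
  9+C+1 = 6 carry 1
  4+4+1 = 9
  3+0 = 3

0x396899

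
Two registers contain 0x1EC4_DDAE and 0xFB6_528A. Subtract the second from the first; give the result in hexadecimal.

Subtract column by column in base 16:
  E-A → 4
  A-8 → 2
  D-2 → B
  D-5 → 8
  4-6 → E (borrow)
  C-B-1 → 0
  E-F → F (borrow)
  1-0-1 → 0

0xF0E8B24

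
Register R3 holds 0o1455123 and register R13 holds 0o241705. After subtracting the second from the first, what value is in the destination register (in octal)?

0o1213216

Subtract column by column in base 8:
  3-5 → 6 (borrow)
  2-0-1 → 1
  1-7 → 2 (borrow)
  5-1-1 → 3
  5-4 → 1
  4-2 → 2
  1-0 → 1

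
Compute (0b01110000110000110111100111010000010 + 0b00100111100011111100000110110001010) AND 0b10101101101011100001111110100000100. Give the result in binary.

0b10001000000000100001101110000000100

Add column by column in base 2, right to left:
  0+0 = 0
  1+1 = 0 carry 1
  0+0+1 = 1
  0+1 = 1
  0+0 = 0
  0+0 = 0
  0+0 = 0
  1+1 = 0 carry 1
  0+1+1 = 0 carry 1
  1+0+1 = 0 carry 1
  1+1+1 = 1 carry 1
  1+1+1 = 1 carry 1
  0+0+1 = 1
  0+0 = 0
  1+0 = 1
  1+0 = 1
  1+0 = 1
  1+1 = 0 carry 1
  0+1+1 = 0 carry 1
  1+1+1 = 1 carry 1
  1+1+1 = 1 carry 1
  0+1+1 = 0 carry 1
  0+1+1 = 0 carry 1
  0+0+1 = 1
  0+0 = 0
  1+0 = 1
  1+1 = 0 carry 1
  0+1+1 = 0 carry 1
  0+1+1 = 0 carry 1
  0+1+1 = 0 carry 1
  0+0+1 = 1
  1+0 = 1
  1+1 = 0 carry 1
  1+0+1 = 0 carry 1
  final carry 1
Sum = 0b10011000010100110011101110000001100; now AND with 0b10101101101011100001111110100000100:
  10011000010100110011101110000001100
& 10101101101011100001111110100000100
= 10001000000000100001101110000000100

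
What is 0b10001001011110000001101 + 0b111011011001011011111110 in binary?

0b1001100100101001100001011

Add column by column in base 2, right to left:
  1+0 = 1
  0+1 = 1
  1+1 = 0 carry 1
  1+1+1 = 1 carry 1
  0+1+1 = 0 carry 1
  0+1+1 = 0 carry 1
  0+1+1 = 0 carry 1
  0+1+1 = 0 carry 1
  0+0+1 = 1
  0+1 = 1
  1+1 = 0 carry 1
  1+0+1 = 0 carry 1
  1+1+1 = 1 carry 1
  1+0+1 = 0 carry 1
  0+0+1 = 1
  1+1 = 0 carry 1
  0+1+1 = 0 carry 1
  0+0+1 = 1
  1+1 = 0 carry 1
  0+1+1 = 0 carry 1
  0+0+1 = 1
  0+1 = 1
  1+1 = 0 carry 1
  0+1+1 = 0 carry 1
  final carry 1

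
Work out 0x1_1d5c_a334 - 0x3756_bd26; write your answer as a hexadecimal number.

Subtract column by column in base 16:
  4-6 → e (borrow)
  3-2-1 → 0
  3-d → 6 (borrow)
  a-b-1 → e (borrow)
  c-6-1 → 5
  5-5 → 0
  d-7 → 6
  1-3 → e (borrow)
  1-0-1 → 0

0xe605e60e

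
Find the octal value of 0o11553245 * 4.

0o46655224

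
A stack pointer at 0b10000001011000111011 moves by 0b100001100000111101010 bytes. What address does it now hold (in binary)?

Add column by column in base 2, right to left:
  1+0 = 1
  1+1 = 0 carry 1
  0+0+1 = 1
  1+1 = 0 carry 1
  1+0+1 = 0 carry 1
  1+1+1 = 1 carry 1
  0+1+1 = 0 carry 1
  0+1+1 = 0 carry 1
  0+1+1 = 0 carry 1
  1+0+1 = 0 carry 1
  1+0+1 = 0 carry 1
  0+0+1 = 1
  1+0 = 1
  0+0 = 0
  0+1 = 1
  0+1 = 1
  0+0 = 0
  0+0 = 0
  0+0 = 0
  1+0 = 1
  0+1 = 1

0b110001101100000100101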